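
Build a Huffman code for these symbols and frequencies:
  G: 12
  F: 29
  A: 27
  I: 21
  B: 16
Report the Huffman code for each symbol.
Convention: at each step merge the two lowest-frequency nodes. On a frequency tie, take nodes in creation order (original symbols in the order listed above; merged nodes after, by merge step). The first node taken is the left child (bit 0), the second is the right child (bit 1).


Huffman tree construction:
Step 1: Merge G(12) + B(16) = 28
Step 2: Merge I(21) + A(27) = 48
Step 3: Merge (G+B)(28) + F(29) = 57
Step 4: Merge (I+A)(48) + ((G+B)+F)(57) = 105
Read each symbol's code off the tree from the root (left child = 0, right child = 1).

Codes:
  G: 100 (length 3)
  F: 11 (length 2)
  A: 01 (length 2)
  I: 00 (length 2)
  B: 101 (length 3)
Average code length: 238/105 = 2.2667 bits/symbol


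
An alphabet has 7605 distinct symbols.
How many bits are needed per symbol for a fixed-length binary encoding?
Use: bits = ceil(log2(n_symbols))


log2(7605) = 12.8927
Bracket: 2^12 = 4096 < 7605 <= 2^13 = 8192
So ceil(log2(7605)) = 13

bits = ceil(log2(7605)) = ceil(12.8927) = 13 bits


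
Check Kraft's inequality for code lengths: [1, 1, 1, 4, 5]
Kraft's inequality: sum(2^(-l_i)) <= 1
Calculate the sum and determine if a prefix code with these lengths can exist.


Sum = 2^(-1) + 2^(-1) + 2^(-1) + 2^(-4) + 2^(-5)
    = 0.5 + 0.5 + 0.5 + 0.0625 + 0.03125
    = 51/32 = 1.59375
Since 1.59375 > 1, Kraft's inequality is NOT satisfied.
A prefix code with these lengths CANNOT exist.

Kraft sum = 1.59375. Not satisfied.


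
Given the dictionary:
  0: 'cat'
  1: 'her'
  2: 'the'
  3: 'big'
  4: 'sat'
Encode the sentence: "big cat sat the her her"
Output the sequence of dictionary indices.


Look up each word in the dictionary:
  'big' -> 3
  'cat' -> 0
  'sat' -> 4
  'the' -> 2
  'her' -> 1
  'her' -> 1

Encoded: [3, 0, 4, 2, 1, 1]


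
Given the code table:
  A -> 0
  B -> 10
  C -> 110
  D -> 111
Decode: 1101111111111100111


Decoding:
110 -> C
111 -> D
111 -> D
111 -> D
110 -> C
0 -> A
111 -> D


Result: CDDDCAD


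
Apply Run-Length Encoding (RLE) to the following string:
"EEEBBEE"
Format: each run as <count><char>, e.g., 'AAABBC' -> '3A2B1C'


Scanning runs left to right:
  i=0: run of 'E' x 3 -> '3E'
  i=3: run of 'B' x 2 -> '2B'
  i=5: run of 'E' x 2 -> '2E'

RLE = 3E2B2E


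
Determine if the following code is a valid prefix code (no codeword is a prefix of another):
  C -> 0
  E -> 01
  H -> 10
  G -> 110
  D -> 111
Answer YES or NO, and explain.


Checking each pair (does one codeword prefix another?):
  C='0' vs E='01': prefix -- VIOLATION

NO -- this is NOT a valid prefix code. C (0) is a prefix of E (01).


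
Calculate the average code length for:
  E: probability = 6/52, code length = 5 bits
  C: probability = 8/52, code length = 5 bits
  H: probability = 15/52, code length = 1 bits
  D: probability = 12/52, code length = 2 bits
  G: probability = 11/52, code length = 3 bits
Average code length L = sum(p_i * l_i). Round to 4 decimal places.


Weighted contributions p_i * l_i:
  E: (6/52) * 5 = 30/52
  C: (8/52) * 5 = 40/52
  H: (15/52) * 1 = 15/52
  D: (12/52) * 2 = 24/52
  G: (11/52) * 3 = 33/52
Sum = (30 + 40 + 15 + 24 + 33)/52 = 142/52

L = 142/52 = 2.7308 bits/symbol


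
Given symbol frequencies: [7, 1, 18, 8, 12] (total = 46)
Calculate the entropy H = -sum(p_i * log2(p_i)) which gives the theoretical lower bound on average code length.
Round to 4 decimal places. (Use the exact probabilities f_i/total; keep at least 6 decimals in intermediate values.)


Per-symbol terms -p_i * log2(p_i) with p_i = f_i/46:
  p = 7/46 = 0.152174: log2(p) = -2.716207, -p*log2(p) = 0.413336
  p = 1/46 = 0.021739: log2(p) = -5.523562, -p*log2(p) = 0.120077
  p = 18/46 = 0.391304: log2(p) = -1.353637, -p*log2(p) = 0.529684
  p = 8/46 = 0.173913: log2(p) = -2.523562, -p*log2(p) = 0.438880
  p = 12/46 = 0.260870: log2(p) = -1.938599, -p*log2(p) = 0.505722
H = 0.413336 + 0.120077 + 0.529684 + 0.438880 + 0.505722 = 2.007699

H = 2.0077 bits/symbol


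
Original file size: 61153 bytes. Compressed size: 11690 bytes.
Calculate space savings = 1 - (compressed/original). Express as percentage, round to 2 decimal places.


ratio = compressed/original = 11690/61153 = 0.19116
savings = 1 - ratio = 1 - 0.19116 = 0.80884
as a percentage: 0.80884 * 100 = 80.88%

Space savings = 1 - 11690/61153 = 80.88%


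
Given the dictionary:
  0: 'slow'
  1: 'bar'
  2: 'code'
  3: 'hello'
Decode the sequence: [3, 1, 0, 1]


Look up each index in the dictionary:
  3 -> 'hello'
  1 -> 'bar'
  0 -> 'slow'
  1 -> 'bar'

Decoded: "hello bar slow bar"


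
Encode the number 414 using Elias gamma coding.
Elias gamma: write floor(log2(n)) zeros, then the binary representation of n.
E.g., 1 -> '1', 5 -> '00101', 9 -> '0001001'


num_bits = floor(log2(414)) + 1 = 9
leading_zeros = num_bits - 1 = 8
binary(414) = 110011110

Elias gamma(414) = '00000000' + '110011110' = 00000000110011110 (17 bits)


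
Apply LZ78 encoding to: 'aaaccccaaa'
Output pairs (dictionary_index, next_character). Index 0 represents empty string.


LZ78 encoding steps:
Dictionary: {0: ''}
Step 1: w='' (idx 0), next='a' -> output (0, 'a'), add 'a' as idx 1
Step 2: w='a' (idx 1), next='a' -> output (1, 'a'), add 'aa' as idx 2
Step 3: w='' (idx 0), next='c' -> output (0, 'c'), add 'c' as idx 3
Step 4: w='c' (idx 3), next='c' -> output (3, 'c'), add 'cc' as idx 4
Step 5: w='c' (idx 3), next='a' -> output (3, 'a'), add 'ca' as idx 5
Step 6: w='aa' (idx 2), end of input -> output (2, '')


Encoded: [(0, 'a'), (1, 'a'), (0, 'c'), (3, 'c'), (3, 'a'), (2, '')]


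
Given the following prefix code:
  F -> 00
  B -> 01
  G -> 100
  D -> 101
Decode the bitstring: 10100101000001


Decoding step by step:
Bits 101 -> D
Bits 00 -> F
Bits 101 -> D
Bits 00 -> F
Bits 00 -> F
Bits 01 -> B


Decoded message: DFDFFB


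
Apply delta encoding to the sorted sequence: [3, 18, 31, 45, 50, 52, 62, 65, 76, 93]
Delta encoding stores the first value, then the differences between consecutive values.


First value: 3
Deltas:
  18 - 3 = 15
  31 - 18 = 13
  45 - 31 = 14
  50 - 45 = 5
  52 - 50 = 2
  62 - 52 = 10
  65 - 62 = 3
  76 - 65 = 11
  93 - 76 = 17


Delta encoded: [3, 15, 13, 14, 5, 2, 10, 3, 11, 17]


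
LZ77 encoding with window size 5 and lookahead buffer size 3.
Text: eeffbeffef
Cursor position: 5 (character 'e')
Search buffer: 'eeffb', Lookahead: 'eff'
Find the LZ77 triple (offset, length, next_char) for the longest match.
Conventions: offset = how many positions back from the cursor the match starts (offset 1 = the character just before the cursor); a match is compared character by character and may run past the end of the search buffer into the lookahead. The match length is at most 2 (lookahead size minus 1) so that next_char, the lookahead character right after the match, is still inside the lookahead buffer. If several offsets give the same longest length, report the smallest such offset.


Try each offset into the search buffer:
  offset=1 (pos 4, char 'b'): match length 0
  offset=2 (pos 3, char 'f'): match length 0
  offset=3 (pos 2, char 'f'): match length 0
  offset=4 (pos 1, char 'e'): match length 2
  offset=5 (pos 0, char 'e'): match length 1
Longest match has length 2 at offset 4.
next_char = character at position 5 + 2 = 7 -> 'f'

Best match: offset=4, length=2 (matching 'ef' starting at position 1)
LZ77 triple: (4, 2, 'f')


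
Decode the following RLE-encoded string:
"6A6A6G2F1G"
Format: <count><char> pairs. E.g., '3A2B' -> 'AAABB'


Expanding each <count><char> pair:
  6A -> 'AAAAAA'
  6A -> 'AAAAAA'
  6G -> 'GGGGGG'
  2F -> 'FF'
  1G -> 'G'

Decoded = AAAAAAAAAAAAGGGGGGFFG


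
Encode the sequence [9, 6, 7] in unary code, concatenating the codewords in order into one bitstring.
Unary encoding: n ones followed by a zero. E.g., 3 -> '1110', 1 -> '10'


Encode each number as n ones followed by a terminating 0:
  9 -> 1111111110 (10 bits)
  6 -> 1111110 (7 bits)
  7 -> 11111110 (8 bits)
Total length = 10 + 7 + 8 = 25 bits.

Unary([9, 6, 7]) = 1111111110111111011111110 (25 bits)


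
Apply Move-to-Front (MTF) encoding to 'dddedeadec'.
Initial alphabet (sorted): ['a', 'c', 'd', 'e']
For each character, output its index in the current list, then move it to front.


MTF encoding:
'd': index 2 in ['a', 'c', 'd', 'e'] -> ['d', 'a', 'c', 'e']
'd': index 0 in ['d', 'a', 'c', 'e'] -> ['d', 'a', 'c', 'e']
'd': index 0 in ['d', 'a', 'c', 'e'] -> ['d', 'a', 'c', 'e']
'e': index 3 in ['d', 'a', 'c', 'e'] -> ['e', 'd', 'a', 'c']
'd': index 1 in ['e', 'd', 'a', 'c'] -> ['d', 'e', 'a', 'c']
'e': index 1 in ['d', 'e', 'a', 'c'] -> ['e', 'd', 'a', 'c']
'a': index 2 in ['e', 'd', 'a', 'c'] -> ['a', 'e', 'd', 'c']
'd': index 2 in ['a', 'e', 'd', 'c'] -> ['d', 'a', 'e', 'c']
'e': index 2 in ['d', 'a', 'e', 'c'] -> ['e', 'd', 'a', 'c']
'c': index 3 in ['e', 'd', 'a', 'c'] -> ['c', 'e', 'd', 'a']


Output: [2, 0, 0, 3, 1, 1, 2, 2, 2, 3]


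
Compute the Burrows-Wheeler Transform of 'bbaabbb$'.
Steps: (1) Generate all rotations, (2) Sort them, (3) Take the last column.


Rotations (sorted):
  0: $bbaabbb -> last char: b
  1: aabbb$bb -> last char: b
  2: abbb$bba -> last char: a
  3: b$bbaabb -> last char: b
  4: baabbb$b -> last char: b
  5: bb$bbaab -> last char: b
  6: bbaabbb$ -> last char: $
  7: bbb$bbaa -> last char: a


BWT = bbabbb$a


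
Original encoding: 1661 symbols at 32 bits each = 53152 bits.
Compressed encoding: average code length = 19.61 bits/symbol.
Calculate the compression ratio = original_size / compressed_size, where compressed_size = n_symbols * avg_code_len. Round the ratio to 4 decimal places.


original_size = n_symbols * orig_bits = 1661 * 32 = 53152 bits
compressed_size = n_symbols * avg_code_len = 1661 * 19.61 = 32572.21 bits
ratio = original_size / compressed_size = 53152 / 32572.21 = 1.6318

Compression ratio = 1.6318


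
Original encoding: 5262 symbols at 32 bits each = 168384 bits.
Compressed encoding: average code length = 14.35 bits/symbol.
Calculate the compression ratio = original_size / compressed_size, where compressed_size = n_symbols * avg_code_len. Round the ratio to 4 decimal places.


original_size = n_symbols * orig_bits = 5262 * 32 = 168384 bits
compressed_size = n_symbols * avg_code_len = 5262 * 14.35 = 75509.7 bits
ratio = original_size / compressed_size = 168384 / 75509.7 = 2.23

Compression ratio = 2.23


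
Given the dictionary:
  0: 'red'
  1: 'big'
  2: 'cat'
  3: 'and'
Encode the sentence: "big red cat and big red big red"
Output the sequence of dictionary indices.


Look up each word in the dictionary:
  'big' -> 1
  'red' -> 0
  'cat' -> 2
  'and' -> 3
  'big' -> 1
  'red' -> 0
  'big' -> 1
  'red' -> 0

Encoded: [1, 0, 2, 3, 1, 0, 1, 0]


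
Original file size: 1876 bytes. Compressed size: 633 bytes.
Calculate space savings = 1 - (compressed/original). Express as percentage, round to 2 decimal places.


ratio = compressed/original = 633/1876 = 0.33742
savings = 1 - ratio = 1 - 0.33742 = 0.66258
as a percentage: 0.66258 * 100 = 66.26%

Space savings = 1 - 633/1876 = 66.26%


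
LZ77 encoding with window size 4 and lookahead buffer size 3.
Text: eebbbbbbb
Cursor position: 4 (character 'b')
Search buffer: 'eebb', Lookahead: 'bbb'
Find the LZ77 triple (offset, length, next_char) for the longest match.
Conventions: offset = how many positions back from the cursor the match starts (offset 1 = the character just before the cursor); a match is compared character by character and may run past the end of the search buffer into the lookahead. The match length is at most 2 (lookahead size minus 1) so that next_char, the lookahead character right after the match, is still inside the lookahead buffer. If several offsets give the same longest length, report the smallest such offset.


Try each offset into the search buffer:
  offset=1 (pos 3, char 'b'): match length 2
  offset=2 (pos 2, char 'b'): match length 2
  offset=3 (pos 1, char 'e'): match length 0
  offset=4 (pos 0, char 'e'): match length 0
Longest match has length 2, found at offsets 1, 2; take the smallest, offset 1.
next_char = character at position 4 + 2 = 6 -> 'b'

Best match: offset=1, length=2 (matching 'bb' starting at position 3)
LZ77 triple: (1, 2, 'b')


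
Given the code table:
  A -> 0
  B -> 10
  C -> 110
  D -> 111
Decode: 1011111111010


Decoding:
10 -> B
111 -> D
111 -> D
110 -> C
10 -> B


Result: BDDCB


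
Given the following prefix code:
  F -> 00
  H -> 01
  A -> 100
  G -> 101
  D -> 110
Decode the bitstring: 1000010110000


Decoding step by step:
Bits 100 -> A
Bits 00 -> F
Bits 101 -> G
Bits 100 -> A
Bits 00 -> F


Decoded message: AFGAF


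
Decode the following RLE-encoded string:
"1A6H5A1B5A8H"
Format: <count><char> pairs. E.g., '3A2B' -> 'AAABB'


Expanding each <count><char> pair:
  1A -> 'A'
  6H -> 'HHHHHH'
  5A -> 'AAAAA'
  1B -> 'B'
  5A -> 'AAAAA'
  8H -> 'HHHHHHHH'

Decoded = AHHHHHHAAAAABAAAAAHHHHHHHH


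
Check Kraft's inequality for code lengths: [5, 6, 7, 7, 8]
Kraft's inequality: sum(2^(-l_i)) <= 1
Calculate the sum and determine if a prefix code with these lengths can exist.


Sum = 2^(-5) + 2^(-6) + 2^(-7) + 2^(-7) + 2^(-8)
    = 0.03125 + 0.015625 + 0.0078125 + 0.0078125 + 0.00390625
    = 17/256 = 0.06640625
Since 0.06640625 <= 1, Kraft's inequality IS satisfied.
A prefix code with these lengths CAN exist.

Kraft sum = 0.06640625. Satisfied.


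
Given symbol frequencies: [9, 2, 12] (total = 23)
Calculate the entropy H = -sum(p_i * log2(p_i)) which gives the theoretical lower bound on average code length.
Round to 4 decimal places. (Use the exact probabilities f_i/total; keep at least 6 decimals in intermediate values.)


Per-symbol terms -p_i * log2(p_i) with p_i = f_i/23:
  p = 9/23 = 0.391304: log2(p) = -1.353637, -p*log2(p) = 0.529684
  p = 2/23 = 0.086957: log2(p) = -3.523562, -p*log2(p) = 0.306397
  p = 12/23 = 0.521739: log2(p) = -0.938599, -p*log2(p) = 0.489704
H = 0.529684 + 0.306397 + 0.489704 = 1.325785

H = 1.3258 bits/symbol


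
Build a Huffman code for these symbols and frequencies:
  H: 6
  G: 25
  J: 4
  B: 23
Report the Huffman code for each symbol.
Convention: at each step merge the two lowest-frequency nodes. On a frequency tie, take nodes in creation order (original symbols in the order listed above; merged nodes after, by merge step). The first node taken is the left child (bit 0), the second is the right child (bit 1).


Huffman tree construction:
Step 1: Merge J(4) + H(6) = 10
Step 2: Merge (J+H)(10) + B(23) = 33
Step 3: Merge G(25) + ((J+H)+B)(33) = 58
Read each symbol's code off the tree from the root (left child = 0, right child = 1).

Codes:
  H: 101 (length 3)
  G: 0 (length 1)
  J: 100 (length 3)
  B: 11 (length 2)
Average code length: 101/58 = 1.7414 bits/symbol


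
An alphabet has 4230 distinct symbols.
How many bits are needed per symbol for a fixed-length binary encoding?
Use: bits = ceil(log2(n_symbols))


log2(4230) = 12.0464
Bracket: 2^12 = 4096 < 4230 <= 2^13 = 8192
So ceil(log2(4230)) = 13

bits = ceil(log2(4230)) = ceil(12.0464) = 13 bits


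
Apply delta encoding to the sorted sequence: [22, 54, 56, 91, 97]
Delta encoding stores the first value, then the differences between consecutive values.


First value: 22
Deltas:
  54 - 22 = 32
  56 - 54 = 2
  91 - 56 = 35
  97 - 91 = 6


Delta encoded: [22, 32, 2, 35, 6]


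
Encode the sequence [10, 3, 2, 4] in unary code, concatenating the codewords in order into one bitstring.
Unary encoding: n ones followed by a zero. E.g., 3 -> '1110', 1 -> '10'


Encode each number as n ones followed by a terminating 0:
  10 -> 11111111110 (11 bits)
  3 -> 1110 (4 bits)
  2 -> 110 (3 bits)
  4 -> 11110 (5 bits)
Total length = 11 + 4 + 3 + 5 = 23 bits.

Unary([10, 3, 2, 4]) = 11111111110111011011110 (23 bits)


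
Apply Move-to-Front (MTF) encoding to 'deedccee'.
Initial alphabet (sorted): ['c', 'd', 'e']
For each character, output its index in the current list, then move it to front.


MTF encoding:
'd': index 1 in ['c', 'd', 'e'] -> ['d', 'c', 'e']
'e': index 2 in ['d', 'c', 'e'] -> ['e', 'd', 'c']
'e': index 0 in ['e', 'd', 'c'] -> ['e', 'd', 'c']
'd': index 1 in ['e', 'd', 'c'] -> ['d', 'e', 'c']
'c': index 2 in ['d', 'e', 'c'] -> ['c', 'd', 'e']
'c': index 0 in ['c', 'd', 'e'] -> ['c', 'd', 'e']
'e': index 2 in ['c', 'd', 'e'] -> ['e', 'c', 'd']
'e': index 0 in ['e', 'c', 'd'] -> ['e', 'c', 'd']


Output: [1, 2, 0, 1, 2, 0, 2, 0]


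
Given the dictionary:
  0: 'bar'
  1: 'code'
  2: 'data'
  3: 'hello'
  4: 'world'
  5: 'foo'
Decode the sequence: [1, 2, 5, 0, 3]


Look up each index in the dictionary:
  1 -> 'code'
  2 -> 'data'
  5 -> 'foo'
  0 -> 'bar'
  3 -> 'hello'

Decoded: "code data foo bar hello"


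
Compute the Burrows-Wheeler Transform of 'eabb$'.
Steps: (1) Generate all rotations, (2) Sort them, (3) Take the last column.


Rotations (sorted):
  0: $eabb -> last char: b
  1: abb$e -> last char: e
  2: b$eab -> last char: b
  3: bb$ea -> last char: a
  4: eabb$ -> last char: $


BWT = beba$


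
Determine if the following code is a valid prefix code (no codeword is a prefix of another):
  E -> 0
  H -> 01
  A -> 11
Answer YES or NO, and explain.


Checking each pair (does one codeword prefix another?):
  E='0' vs H='01': prefix -- VIOLATION

NO -- this is NOT a valid prefix code. E (0) is a prefix of H (01).


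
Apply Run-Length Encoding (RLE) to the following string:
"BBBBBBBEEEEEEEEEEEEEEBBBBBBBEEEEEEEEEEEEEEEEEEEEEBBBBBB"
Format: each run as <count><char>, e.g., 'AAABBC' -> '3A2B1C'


Scanning runs left to right:
  i=0: run of 'B' x 7 -> '7B'
  i=7: run of 'E' x 14 -> '14E'
  i=21: run of 'B' x 7 -> '7B'
  i=28: run of 'E' x 21 -> '21E'
  i=49: run of 'B' x 6 -> '6B'

RLE = 7B14E7B21E6B


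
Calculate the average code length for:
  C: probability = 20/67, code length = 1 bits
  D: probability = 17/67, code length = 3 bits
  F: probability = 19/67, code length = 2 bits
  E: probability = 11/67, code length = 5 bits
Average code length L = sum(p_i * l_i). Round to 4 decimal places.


Weighted contributions p_i * l_i:
  C: (20/67) * 1 = 20/67
  D: (17/67) * 3 = 51/67
  F: (19/67) * 2 = 38/67
  E: (11/67) * 5 = 55/67
Sum = (20 + 51 + 38 + 55)/67 = 164/67

L = 164/67 = 2.4478 bits/symbol


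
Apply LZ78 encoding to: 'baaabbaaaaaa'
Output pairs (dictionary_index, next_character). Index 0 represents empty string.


LZ78 encoding steps:
Dictionary: {0: ''}
Step 1: w='' (idx 0), next='b' -> output (0, 'b'), add 'b' as idx 1
Step 2: w='' (idx 0), next='a' -> output (0, 'a'), add 'a' as idx 2
Step 3: w='a' (idx 2), next='a' -> output (2, 'a'), add 'aa' as idx 3
Step 4: w='b' (idx 1), next='b' -> output (1, 'b'), add 'bb' as idx 4
Step 5: w='aa' (idx 3), next='a' -> output (3, 'a'), add 'aaa' as idx 5
Step 6: w='aaa' (idx 5), end of input -> output (5, '')


Encoded: [(0, 'b'), (0, 'a'), (2, 'a'), (1, 'b'), (3, 'a'), (5, '')]


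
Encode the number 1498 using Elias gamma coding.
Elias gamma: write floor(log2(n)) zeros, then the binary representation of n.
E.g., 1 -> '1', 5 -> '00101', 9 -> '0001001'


num_bits = floor(log2(1498)) + 1 = 11
leading_zeros = num_bits - 1 = 10
binary(1498) = 10111011010

Elias gamma(1498) = '0000000000' + '10111011010' = 000000000010111011010 (21 bits)


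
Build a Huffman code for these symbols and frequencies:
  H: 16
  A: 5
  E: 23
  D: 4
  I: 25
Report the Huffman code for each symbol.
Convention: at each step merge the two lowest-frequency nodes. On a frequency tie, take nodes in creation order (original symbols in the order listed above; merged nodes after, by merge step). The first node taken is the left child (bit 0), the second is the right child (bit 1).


Huffman tree construction:
Step 1: Merge D(4) + A(5) = 9
Step 2: Merge (D+A)(9) + H(16) = 25
Step 3: Merge E(23) + I(25) = 48
Step 4: Merge ((D+A)+H)(25) + (E+I)(48) = 73
Read each symbol's code off the tree from the root (left child = 0, right child = 1).

Codes:
  H: 01 (length 2)
  A: 001 (length 3)
  E: 10 (length 2)
  D: 000 (length 3)
  I: 11 (length 2)
Average code length: 155/73 = 2.1233 bits/symbol


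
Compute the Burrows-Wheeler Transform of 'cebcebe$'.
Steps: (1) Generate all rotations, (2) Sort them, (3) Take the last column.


Rotations (sorted):
  0: $cebcebe -> last char: e
  1: bcebe$ce -> last char: e
  2: be$cebce -> last char: e
  3: cebcebe$ -> last char: $
  4: cebe$ceb -> last char: b
  5: e$cebceb -> last char: b
  6: ebcebe$c -> last char: c
  7: ebe$cebc -> last char: c


BWT = eee$bbcc


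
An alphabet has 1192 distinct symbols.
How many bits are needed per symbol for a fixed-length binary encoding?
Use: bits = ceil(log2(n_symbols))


log2(1192) = 10.2192
Bracket: 2^10 = 1024 < 1192 <= 2^11 = 2048
So ceil(log2(1192)) = 11

bits = ceil(log2(1192)) = ceil(10.2192) = 11 bits


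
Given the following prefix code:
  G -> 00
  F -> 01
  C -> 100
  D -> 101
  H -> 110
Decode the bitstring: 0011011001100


Decoding step by step:
Bits 00 -> G
Bits 110 -> H
Bits 110 -> H
Bits 01 -> F
Bits 100 -> C


Decoded message: GHHFC


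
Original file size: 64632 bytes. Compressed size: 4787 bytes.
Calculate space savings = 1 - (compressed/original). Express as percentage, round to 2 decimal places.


ratio = compressed/original = 4787/64632 = 0.074065
savings = 1 - ratio = 1 - 0.074065 = 0.925935
as a percentage: 0.925935 * 100 = 92.59%

Space savings = 1 - 4787/64632 = 92.59%


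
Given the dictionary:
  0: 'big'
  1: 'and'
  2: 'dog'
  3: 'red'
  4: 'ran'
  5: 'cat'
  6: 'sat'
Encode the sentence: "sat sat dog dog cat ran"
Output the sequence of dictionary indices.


Look up each word in the dictionary:
  'sat' -> 6
  'sat' -> 6
  'dog' -> 2
  'dog' -> 2
  'cat' -> 5
  'ran' -> 4

Encoded: [6, 6, 2, 2, 5, 4]


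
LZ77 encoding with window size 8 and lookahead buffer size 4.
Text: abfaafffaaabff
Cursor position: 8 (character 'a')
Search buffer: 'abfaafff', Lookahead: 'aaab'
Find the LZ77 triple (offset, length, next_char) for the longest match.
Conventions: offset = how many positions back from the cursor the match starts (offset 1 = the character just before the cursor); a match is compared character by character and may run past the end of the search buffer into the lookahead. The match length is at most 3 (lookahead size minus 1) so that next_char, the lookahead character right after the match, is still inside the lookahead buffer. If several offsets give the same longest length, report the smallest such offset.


Try each offset into the search buffer:
  offset=1 (pos 7, char 'f'): match length 0
  offset=2 (pos 6, char 'f'): match length 0
  offset=3 (pos 5, char 'f'): match length 0
  offset=4 (pos 4, char 'a'): match length 1
  offset=5 (pos 3, char 'a'): match length 2
  offset=6 (pos 2, char 'f'): match length 0
  offset=7 (pos 1, char 'b'): match length 0
  offset=8 (pos 0, char 'a'): match length 1
Longest match has length 2 at offset 5.
next_char = character at position 8 + 2 = 10 -> 'a'

Best match: offset=5, length=2 (matching 'aa' starting at position 3)
LZ77 triple: (5, 2, 'a')


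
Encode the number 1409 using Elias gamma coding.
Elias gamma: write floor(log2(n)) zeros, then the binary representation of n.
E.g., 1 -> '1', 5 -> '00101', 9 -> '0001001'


num_bits = floor(log2(1409)) + 1 = 11
leading_zeros = num_bits - 1 = 10
binary(1409) = 10110000001

Elias gamma(1409) = '0000000000' + '10110000001' = 000000000010110000001 (21 bits)


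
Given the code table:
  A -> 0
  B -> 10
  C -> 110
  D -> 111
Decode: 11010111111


Decoding:
110 -> C
10 -> B
111 -> D
111 -> D


Result: CBDD


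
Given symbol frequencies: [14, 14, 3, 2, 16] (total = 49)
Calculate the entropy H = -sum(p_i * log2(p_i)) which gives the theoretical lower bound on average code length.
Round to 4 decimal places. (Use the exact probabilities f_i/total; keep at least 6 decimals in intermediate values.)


Per-symbol terms -p_i * log2(p_i) with p_i = f_i/49:
  p = 14/49 = 0.285714: log2(p) = -1.807355, -p*log2(p) = 0.516387
  p = 14/49 = 0.285714: log2(p) = -1.807355, -p*log2(p) = 0.516387
  p = 3/49 = 0.061224: log2(p) = -4.029747, -p*log2(p) = 0.246719
  p = 2/49 = 0.040816: log2(p) = -4.614710, -p*log2(p) = 0.188356
  p = 16/49 = 0.326531: log2(p) = -1.614710, -p*log2(p) = 0.527252
H = 0.516387 + 0.516387 + 0.246719 + 0.188356 + 0.527252 = 1.995101

H = 1.9951 bits/symbol


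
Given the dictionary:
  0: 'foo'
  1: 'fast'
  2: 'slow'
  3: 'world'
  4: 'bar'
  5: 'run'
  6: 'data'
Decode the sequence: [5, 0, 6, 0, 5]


Look up each index in the dictionary:
  5 -> 'run'
  0 -> 'foo'
  6 -> 'data'
  0 -> 'foo'
  5 -> 'run'

Decoded: "run foo data foo run"


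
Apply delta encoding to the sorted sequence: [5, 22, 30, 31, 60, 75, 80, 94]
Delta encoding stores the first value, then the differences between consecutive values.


First value: 5
Deltas:
  22 - 5 = 17
  30 - 22 = 8
  31 - 30 = 1
  60 - 31 = 29
  75 - 60 = 15
  80 - 75 = 5
  94 - 80 = 14


Delta encoded: [5, 17, 8, 1, 29, 15, 5, 14]


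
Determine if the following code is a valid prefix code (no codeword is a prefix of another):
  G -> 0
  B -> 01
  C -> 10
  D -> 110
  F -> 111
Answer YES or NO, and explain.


Checking each pair (does one codeword prefix another?):
  G='0' vs B='01': prefix -- VIOLATION

NO -- this is NOT a valid prefix code. G (0) is a prefix of B (01).


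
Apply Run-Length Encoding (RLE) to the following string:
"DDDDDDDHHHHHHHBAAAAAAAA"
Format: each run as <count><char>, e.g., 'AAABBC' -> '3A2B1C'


Scanning runs left to right:
  i=0: run of 'D' x 7 -> '7D'
  i=7: run of 'H' x 7 -> '7H'
  i=14: run of 'B' x 1 -> '1B'
  i=15: run of 'A' x 8 -> '8A'

RLE = 7D7H1B8A


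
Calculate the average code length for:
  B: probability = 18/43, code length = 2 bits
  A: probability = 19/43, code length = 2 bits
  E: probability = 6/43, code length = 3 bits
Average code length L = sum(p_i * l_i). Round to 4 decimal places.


Weighted contributions p_i * l_i:
  B: (18/43) * 2 = 36/43
  A: (19/43) * 2 = 38/43
  E: (6/43) * 3 = 18/43
Sum = (36 + 38 + 18)/43 = 92/43

L = 92/43 = 2.1395 bits/symbol


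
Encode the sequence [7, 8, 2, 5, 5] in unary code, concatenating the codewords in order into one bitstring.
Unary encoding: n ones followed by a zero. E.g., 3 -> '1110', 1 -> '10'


Encode each number as n ones followed by a terminating 0:
  7 -> 11111110 (8 bits)
  8 -> 111111110 (9 bits)
  2 -> 110 (3 bits)
  5 -> 111110 (6 bits)
  5 -> 111110 (6 bits)
Total length = 8 + 9 + 3 + 6 + 6 = 32 bits.

Unary([7, 8, 2, 5, 5]) = 11111110111111110110111110111110 (32 bits)


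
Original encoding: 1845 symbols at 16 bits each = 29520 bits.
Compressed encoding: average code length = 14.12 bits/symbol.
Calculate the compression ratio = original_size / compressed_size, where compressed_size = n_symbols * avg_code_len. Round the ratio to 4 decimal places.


original_size = n_symbols * orig_bits = 1845 * 16 = 29520 bits
compressed_size = n_symbols * avg_code_len = 1845 * 14.12 = 26051.4 bits
ratio = original_size / compressed_size = 29520 / 26051.4 = 1.1331

Compression ratio = 1.1331


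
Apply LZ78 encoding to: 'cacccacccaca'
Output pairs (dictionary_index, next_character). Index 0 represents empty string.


LZ78 encoding steps:
Dictionary: {0: ''}
Step 1: w='' (idx 0), next='c' -> output (0, 'c'), add 'c' as idx 1
Step 2: w='' (idx 0), next='a' -> output (0, 'a'), add 'a' as idx 2
Step 3: w='c' (idx 1), next='c' -> output (1, 'c'), add 'cc' as idx 3
Step 4: w='c' (idx 1), next='a' -> output (1, 'a'), add 'ca' as idx 4
Step 5: w='cc' (idx 3), next='c' -> output (3, 'c'), add 'ccc' as idx 5
Step 6: w='a' (idx 2), next='c' -> output (2, 'c'), add 'ac' as idx 6
Step 7: w='a' (idx 2), end of input -> output (2, '')


Encoded: [(0, 'c'), (0, 'a'), (1, 'c'), (1, 'a'), (3, 'c'), (2, 'c'), (2, '')]


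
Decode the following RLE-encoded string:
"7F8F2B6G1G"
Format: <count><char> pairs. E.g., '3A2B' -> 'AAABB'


Expanding each <count><char> pair:
  7F -> 'FFFFFFF'
  8F -> 'FFFFFFFF'
  2B -> 'BB'
  6G -> 'GGGGGG'
  1G -> 'G'

Decoded = FFFFFFFFFFFFFFFBBGGGGGGG


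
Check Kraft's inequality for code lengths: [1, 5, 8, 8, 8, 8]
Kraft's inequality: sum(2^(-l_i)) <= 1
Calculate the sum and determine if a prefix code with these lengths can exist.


Sum = 2^(-1) + 2^(-5) + 2^(-8) + 2^(-8) + 2^(-8) + 2^(-8)
    = 0.5 + 0.03125 + 0.00390625 + 0.00390625 + 0.00390625 + 0.00390625
    = 140/256 = 0.546875
Since 0.546875 <= 1, Kraft's inequality IS satisfied.
A prefix code with these lengths CAN exist.

Kraft sum = 0.546875. Satisfied.


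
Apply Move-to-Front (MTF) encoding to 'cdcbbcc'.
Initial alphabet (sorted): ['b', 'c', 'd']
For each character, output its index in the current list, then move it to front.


MTF encoding:
'c': index 1 in ['b', 'c', 'd'] -> ['c', 'b', 'd']
'd': index 2 in ['c', 'b', 'd'] -> ['d', 'c', 'b']
'c': index 1 in ['d', 'c', 'b'] -> ['c', 'd', 'b']
'b': index 2 in ['c', 'd', 'b'] -> ['b', 'c', 'd']
'b': index 0 in ['b', 'c', 'd'] -> ['b', 'c', 'd']
'c': index 1 in ['b', 'c', 'd'] -> ['c', 'b', 'd']
'c': index 0 in ['c', 'b', 'd'] -> ['c', 'b', 'd']


Output: [1, 2, 1, 2, 0, 1, 0]


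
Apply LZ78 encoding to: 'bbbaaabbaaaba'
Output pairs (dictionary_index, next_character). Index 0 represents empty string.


LZ78 encoding steps:
Dictionary: {0: ''}
Step 1: w='' (idx 0), next='b' -> output (0, 'b'), add 'b' as idx 1
Step 2: w='b' (idx 1), next='b' -> output (1, 'b'), add 'bb' as idx 2
Step 3: w='' (idx 0), next='a' -> output (0, 'a'), add 'a' as idx 3
Step 4: w='a' (idx 3), next='a' -> output (3, 'a'), add 'aa' as idx 4
Step 5: w='bb' (idx 2), next='a' -> output (2, 'a'), add 'bba' as idx 5
Step 6: w='aa' (idx 4), next='b' -> output (4, 'b'), add 'aab' as idx 6
Step 7: w='a' (idx 3), end of input -> output (3, '')


Encoded: [(0, 'b'), (1, 'b'), (0, 'a'), (3, 'a'), (2, 'a'), (4, 'b'), (3, '')]


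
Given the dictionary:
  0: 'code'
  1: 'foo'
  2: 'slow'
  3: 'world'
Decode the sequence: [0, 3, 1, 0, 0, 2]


Look up each index in the dictionary:
  0 -> 'code'
  3 -> 'world'
  1 -> 'foo'
  0 -> 'code'
  0 -> 'code'
  2 -> 'slow'

Decoded: "code world foo code code slow"


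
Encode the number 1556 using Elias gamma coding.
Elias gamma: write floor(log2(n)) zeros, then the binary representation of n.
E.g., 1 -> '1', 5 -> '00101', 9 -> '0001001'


num_bits = floor(log2(1556)) + 1 = 11
leading_zeros = num_bits - 1 = 10
binary(1556) = 11000010100

Elias gamma(1556) = '0000000000' + '11000010100' = 000000000011000010100 (21 bits)


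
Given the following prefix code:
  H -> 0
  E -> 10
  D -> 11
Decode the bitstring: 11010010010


Decoding step by step:
Bits 11 -> D
Bits 0 -> H
Bits 10 -> E
Bits 0 -> H
Bits 10 -> E
Bits 0 -> H
Bits 10 -> E


Decoded message: DHEHEHE


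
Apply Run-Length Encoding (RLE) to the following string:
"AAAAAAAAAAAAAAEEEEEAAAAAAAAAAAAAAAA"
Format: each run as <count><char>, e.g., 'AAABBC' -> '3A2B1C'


Scanning runs left to right:
  i=0: run of 'A' x 14 -> '14A'
  i=14: run of 'E' x 5 -> '5E'
  i=19: run of 'A' x 16 -> '16A'

RLE = 14A5E16A


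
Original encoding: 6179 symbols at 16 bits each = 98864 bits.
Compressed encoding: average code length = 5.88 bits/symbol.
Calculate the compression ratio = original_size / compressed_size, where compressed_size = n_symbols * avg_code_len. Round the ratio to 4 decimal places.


original_size = n_symbols * orig_bits = 6179 * 16 = 98864 bits
compressed_size = n_symbols * avg_code_len = 6179 * 5.88 = 36332.52 bits
ratio = original_size / compressed_size = 98864 / 36332.52 = 2.7211

Compression ratio = 2.7211


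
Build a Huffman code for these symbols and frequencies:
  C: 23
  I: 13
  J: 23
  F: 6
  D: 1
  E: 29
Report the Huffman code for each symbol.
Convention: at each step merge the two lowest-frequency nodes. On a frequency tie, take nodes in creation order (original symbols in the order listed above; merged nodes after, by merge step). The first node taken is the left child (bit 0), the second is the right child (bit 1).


Huffman tree construction:
Step 1: Merge D(1) + F(6) = 7
Step 2: Merge (D+F)(7) + I(13) = 20
Step 3: Merge ((D+F)+I)(20) + C(23) = 43
Step 4: Merge J(23) + E(29) = 52
Step 5: Merge (((D+F)+I)+C)(43) + (J+E)(52) = 95
Read each symbol's code off the tree from the root (left child = 0, right child = 1).

Codes:
  C: 01 (length 2)
  I: 001 (length 3)
  J: 10 (length 2)
  F: 0001 (length 4)
  D: 0000 (length 4)
  E: 11 (length 2)
Average code length: 217/95 = 2.2842 bits/symbol


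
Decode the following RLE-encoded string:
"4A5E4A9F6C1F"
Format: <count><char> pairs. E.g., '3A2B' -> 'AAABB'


Expanding each <count><char> pair:
  4A -> 'AAAA'
  5E -> 'EEEEE'
  4A -> 'AAAA'
  9F -> 'FFFFFFFFF'
  6C -> 'CCCCCC'
  1F -> 'F'

Decoded = AAAAEEEEEAAAAFFFFFFFFFCCCCCCF


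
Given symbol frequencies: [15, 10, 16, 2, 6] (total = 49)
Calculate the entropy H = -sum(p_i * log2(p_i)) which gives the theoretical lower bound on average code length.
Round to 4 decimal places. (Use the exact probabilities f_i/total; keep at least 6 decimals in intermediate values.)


Per-symbol terms -p_i * log2(p_i) with p_i = f_i/49:
  p = 15/49 = 0.306122: log2(p) = -1.707819, -p*log2(p) = 0.522802
  p = 10/49 = 0.204082: log2(p) = -2.292782, -p*log2(p) = 0.467915
  p = 16/49 = 0.326531: log2(p) = -1.614710, -p*log2(p) = 0.527252
  p = 2/49 = 0.040816: log2(p) = -4.614710, -p*log2(p) = 0.188356
  p = 6/49 = 0.122449: log2(p) = -3.029747, -p*log2(p) = 0.370989
H = 0.522802 + 0.467915 + 0.527252 + 0.188356 + 0.370989 = 2.077314

H = 2.0773 bits/symbol


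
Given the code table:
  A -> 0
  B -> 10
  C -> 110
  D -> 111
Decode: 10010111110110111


Decoding:
10 -> B
0 -> A
10 -> B
111 -> D
110 -> C
110 -> C
111 -> D


Result: BABDCCD


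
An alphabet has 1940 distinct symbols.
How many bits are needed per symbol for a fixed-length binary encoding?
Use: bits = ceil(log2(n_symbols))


log2(1940) = 10.9218
Bracket: 2^10 = 1024 < 1940 <= 2^11 = 2048
So ceil(log2(1940)) = 11

bits = ceil(log2(1940)) = ceil(10.9218) = 11 bits


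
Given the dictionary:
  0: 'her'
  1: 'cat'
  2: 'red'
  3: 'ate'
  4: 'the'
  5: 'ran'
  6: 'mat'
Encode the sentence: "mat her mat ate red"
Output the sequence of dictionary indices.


Look up each word in the dictionary:
  'mat' -> 6
  'her' -> 0
  'mat' -> 6
  'ate' -> 3
  'red' -> 2

Encoded: [6, 0, 6, 3, 2]


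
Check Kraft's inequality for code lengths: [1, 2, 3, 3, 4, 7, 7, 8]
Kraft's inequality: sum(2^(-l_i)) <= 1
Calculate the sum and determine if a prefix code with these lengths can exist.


Sum = 2^(-1) + 2^(-2) + 2^(-3) + 2^(-3) + 2^(-4) + 2^(-7) + 2^(-7) + 2^(-8)
    = 0.5 + 0.25 + 0.125 + 0.125 + 0.0625 + 0.0078125 + 0.0078125 + 0.00390625
    = 277/256 = 1.08203125
Since 1.08203125 > 1, Kraft's inequality is NOT satisfied.
A prefix code with these lengths CANNOT exist.

Kraft sum = 1.08203125. Not satisfied.


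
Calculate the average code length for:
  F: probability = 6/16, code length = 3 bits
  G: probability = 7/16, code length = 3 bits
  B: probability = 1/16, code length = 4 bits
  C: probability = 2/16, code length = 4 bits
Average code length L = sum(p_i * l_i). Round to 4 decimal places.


Weighted contributions p_i * l_i:
  F: (6/16) * 3 = 18/16
  G: (7/16) * 3 = 21/16
  B: (1/16) * 4 = 4/16
  C: (2/16) * 4 = 8/16
Sum = (18 + 21 + 4 + 8)/16 = 51/16

L = 51/16 = 3.1875 bits/symbol


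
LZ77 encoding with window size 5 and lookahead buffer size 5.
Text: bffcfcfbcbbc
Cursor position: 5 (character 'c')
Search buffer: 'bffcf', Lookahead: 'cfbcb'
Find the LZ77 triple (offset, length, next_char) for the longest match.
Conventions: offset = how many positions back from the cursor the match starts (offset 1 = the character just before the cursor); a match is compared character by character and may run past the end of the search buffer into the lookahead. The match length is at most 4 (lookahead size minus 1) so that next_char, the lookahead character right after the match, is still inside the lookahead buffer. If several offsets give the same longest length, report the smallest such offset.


Try each offset into the search buffer:
  offset=1 (pos 4, char 'f'): match length 0
  offset=2 (pos 3, char 'c'): match length 2
  offset=3 (pos 2, char 'f'): match length 0
  offset=4 (pos 1, char 'f'): match length 0
  offset=5 (pos 0, char 'b'): match length 0
Longest match has length 2 at offset 2.
next_char = character at position 5 + 2 = 7 -> 'b'

Best match: offset=2, length=2 (matching 'cf' starting at position 3)
LZ77 triple: (2, 2, 'b')


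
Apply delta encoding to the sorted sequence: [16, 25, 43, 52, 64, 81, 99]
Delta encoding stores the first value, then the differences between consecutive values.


First value: 16
Deltas:
  25 - 16 = 9
  43 - 25 = 18
  52 - 43 = 9
  64 - 52 = 12
  81 - 64 = 17
  99 - 81 = 18


Delta encoded: [16, 9, 18, 9, 12, 17, 18]


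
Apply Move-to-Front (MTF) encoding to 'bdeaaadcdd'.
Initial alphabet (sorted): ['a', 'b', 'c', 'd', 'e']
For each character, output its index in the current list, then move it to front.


MTF encoding:
'b': index 1 in ['a', 'b', 'c', 'd', 'e'] -> ['b', 'a', 'c', 'd', 'e']
'd': index 3 in ['b', 'a', 'c', 'd', 'e'] -> ['d', 'b', 'a', 'c', 'e']
'e': index 4 in ['d', 'b', 'a', 'c', 'e'] -> ['e', 'd', 'b', 'a', 'c']
'a': index 3 in ['e', 'd', 'b', 'a', 'c'] -> ['a', 'e', 'd', 'b', 'c']
'a': index 0 in ['a', 'e', 'd', 'b', 'c'] -> ['a', 'e', 'd', 'b', 'c']
'a': index 0 in ['a', 'e', 'd', 'b', 'c'] -> ['a', 'e', 'd', 'b', 'c']
'd': index 2 in ['a', 'e', 'd', 'b', 'c'] -> ['d', 'a', 'e', 'b', 'c']
'c': index 4 in ['d', 'a', 'e', 'b', 'c'] -> ['c', 'd', 'a', 'e', 'b']
'd': index 1 in ['c', 'd', 'a', 'e', 'b'] -> ['d', 'c', 'a', 'e', 'b']
'd': index 0 in ['d', 'c', 'a', 'e', 'b'] -> ['d', 'c', 'a', 'e', 'b']


Output: [1, 3, 4, 3, 0, 0, 2, 4, 1, 0]


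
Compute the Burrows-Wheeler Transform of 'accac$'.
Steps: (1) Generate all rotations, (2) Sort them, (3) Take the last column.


Rotations (sorted):
  0: $accac -> last char: c
  1: ac$acc -> last char: c
  2: accac$ -> last char: $
  3: c$acca -> last char: a
  4: cac$ac -> last char: c
  5: ccac$a -> last char: a


BWT = cc$aca


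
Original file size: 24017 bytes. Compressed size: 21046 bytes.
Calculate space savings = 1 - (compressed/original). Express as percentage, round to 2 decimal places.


ratio = compressed/original = 21046/24017 = 0.876296
savings = 1 - ratio = 1 - 0.876296 = 0.123704
as a percentage: 0.123704 * 100 = 12.37%

Space savings = 1 - 21046/24017 = 12.37%


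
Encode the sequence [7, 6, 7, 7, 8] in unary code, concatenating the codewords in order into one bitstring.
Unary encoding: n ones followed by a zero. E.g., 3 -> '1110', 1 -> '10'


Encode each number as n ones followed by a terminating 0:
  7 -> 11111110 (8 bits)
  6 -> 1111110 (7 bits)
  7 -> 11111110 (8 bits)
  7 -> 11111110 (8 bits)
  8 -> 111111110 (9 bits)
Total length = 8 + 7 + 8 + 8 + 9 = 40 bits.

Unary([7, 6, 7, 7, 8]) = 1111111011111101111111011111110111111110 (40 bits)


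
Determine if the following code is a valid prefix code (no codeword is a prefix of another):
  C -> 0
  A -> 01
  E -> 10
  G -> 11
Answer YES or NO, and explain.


Checking each pair (does one codeword prefix another?):
  C='0' vs A='01': prefix -- VIOLATION

NO -- this is NOT a valid prefix code. C (0) is a prefix of A (01).


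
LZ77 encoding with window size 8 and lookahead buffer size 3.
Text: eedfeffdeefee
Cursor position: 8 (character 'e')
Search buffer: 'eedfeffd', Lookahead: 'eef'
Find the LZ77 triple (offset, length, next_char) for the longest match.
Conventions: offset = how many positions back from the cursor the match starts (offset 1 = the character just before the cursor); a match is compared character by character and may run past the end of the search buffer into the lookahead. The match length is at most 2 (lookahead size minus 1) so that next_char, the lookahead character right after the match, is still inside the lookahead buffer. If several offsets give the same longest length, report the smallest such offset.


Try each offset into the search buffer:
  offset=1 (pos 7, char 'd'): match length 0
  offset=2 (pos 6, char 'f'): match length 0
  offset=3 (pos 5, char 'f'): match length 0
  offset=4 (pos 4, char 'e'): match length 1
  offset=5 (pos 3, char 'f'): match length 0
  offset=6 (pos 2, char 'd'): match length 0
  offset=7 (pos 1, char 'e'): match length 1
  offset=8 (pos 0, char 'e'): match length 2
Longest match has length 2 at offset 8.
next_char = character at position 8 + 2 = 10 -> 'f'

Best match: offset=8, length=2 (matching 'ee' starting at position 0)
LZ77 triple: (8, 2, 'f')
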